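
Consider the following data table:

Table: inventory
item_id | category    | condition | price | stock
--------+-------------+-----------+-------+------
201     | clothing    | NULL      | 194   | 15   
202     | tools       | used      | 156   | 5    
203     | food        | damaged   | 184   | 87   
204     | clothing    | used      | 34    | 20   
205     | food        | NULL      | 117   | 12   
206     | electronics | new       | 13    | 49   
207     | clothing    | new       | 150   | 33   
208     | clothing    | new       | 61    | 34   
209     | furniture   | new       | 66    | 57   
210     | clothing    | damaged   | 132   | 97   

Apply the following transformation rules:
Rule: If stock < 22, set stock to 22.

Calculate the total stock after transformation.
445

Step 1: 4 records have stock < 22
Step 2: These records originally summed to 52
Step 3: After setting to minimum: 4 × 22 = 88
Step 4: Unaffected records sum: 357
Step 5: Final sum = 88 + 357 = 445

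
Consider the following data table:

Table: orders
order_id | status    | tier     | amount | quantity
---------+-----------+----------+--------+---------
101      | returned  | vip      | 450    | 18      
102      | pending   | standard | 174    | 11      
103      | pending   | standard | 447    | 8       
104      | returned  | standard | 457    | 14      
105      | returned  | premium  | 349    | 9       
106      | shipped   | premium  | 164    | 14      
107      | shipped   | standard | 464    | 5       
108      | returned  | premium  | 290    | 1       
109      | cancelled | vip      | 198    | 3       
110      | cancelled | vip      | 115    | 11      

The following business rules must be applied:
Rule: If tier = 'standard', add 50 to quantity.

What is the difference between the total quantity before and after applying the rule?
200

Step 1: Original sum of quantity = 94
Step 2: 4 records have tier = 'standard'
Step 3: Each affected record changes by 50
Step 4: Total change = 4 × 50 = 200
Step 5: New sum = 94 + 200 = 294
Step 6: Difference = |294 - 94| = 200
        (Sum increased by 200)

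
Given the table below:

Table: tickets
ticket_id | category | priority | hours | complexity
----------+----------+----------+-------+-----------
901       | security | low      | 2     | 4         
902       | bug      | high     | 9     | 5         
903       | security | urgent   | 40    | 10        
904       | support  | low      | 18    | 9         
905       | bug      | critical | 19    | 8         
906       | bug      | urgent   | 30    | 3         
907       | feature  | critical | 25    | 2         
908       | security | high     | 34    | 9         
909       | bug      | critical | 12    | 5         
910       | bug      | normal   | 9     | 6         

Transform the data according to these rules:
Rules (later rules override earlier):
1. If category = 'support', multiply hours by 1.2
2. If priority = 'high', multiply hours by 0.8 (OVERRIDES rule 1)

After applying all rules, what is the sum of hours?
193.0

Step 1: Rule 2 takes priority for records with priority = 'high'
  - 2 records: 43 × 0.8 = 34.4
Step 2: Rule 1 applies to remaining records with category = 'support'
  - 1 records: 18 × 1.2 = 21.6
Step 3: Other records unchanged: 137
Step 4: Final sum = 34.4 + 21.6 + 137 = 193.0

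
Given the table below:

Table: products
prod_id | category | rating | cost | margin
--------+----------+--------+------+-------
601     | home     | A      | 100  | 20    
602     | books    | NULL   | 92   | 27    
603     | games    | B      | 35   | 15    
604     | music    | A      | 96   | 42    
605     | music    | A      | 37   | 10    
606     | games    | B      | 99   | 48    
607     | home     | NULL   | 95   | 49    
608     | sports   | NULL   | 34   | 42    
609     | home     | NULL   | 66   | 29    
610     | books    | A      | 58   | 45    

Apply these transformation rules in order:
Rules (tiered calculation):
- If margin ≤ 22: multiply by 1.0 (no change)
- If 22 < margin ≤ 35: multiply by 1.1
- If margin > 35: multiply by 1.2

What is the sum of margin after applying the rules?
377.8

Step 1: Tier 1 (margin ≤ 22): 3 records, sum = 45 × 1.0 = 45.0
Step 2: Tier 2 (22 < margin ≤ 35): 2 records, sum = 56 × 1.1 = 61.6
Step 3: Tier 3 (margin > 35): 5 records, sum = 226 × 1.2 = 271.2
Step 4: Final sum = 45.0 + 61.6 + 271.2 = 377.8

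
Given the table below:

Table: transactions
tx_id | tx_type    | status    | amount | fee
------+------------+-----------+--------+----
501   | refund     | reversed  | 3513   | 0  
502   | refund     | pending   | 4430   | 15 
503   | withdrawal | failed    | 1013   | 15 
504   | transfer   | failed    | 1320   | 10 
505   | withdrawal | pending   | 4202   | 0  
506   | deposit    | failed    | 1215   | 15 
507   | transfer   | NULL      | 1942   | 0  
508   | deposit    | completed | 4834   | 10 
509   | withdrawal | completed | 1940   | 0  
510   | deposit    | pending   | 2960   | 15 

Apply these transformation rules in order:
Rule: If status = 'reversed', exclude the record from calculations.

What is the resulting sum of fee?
80

Step 1: Identify records where status = 'reversed'
Step 2: The excluded records sum to 0
Step 3: Original total fee = 80
Step 4: Remaining total = 80 - 0 = 80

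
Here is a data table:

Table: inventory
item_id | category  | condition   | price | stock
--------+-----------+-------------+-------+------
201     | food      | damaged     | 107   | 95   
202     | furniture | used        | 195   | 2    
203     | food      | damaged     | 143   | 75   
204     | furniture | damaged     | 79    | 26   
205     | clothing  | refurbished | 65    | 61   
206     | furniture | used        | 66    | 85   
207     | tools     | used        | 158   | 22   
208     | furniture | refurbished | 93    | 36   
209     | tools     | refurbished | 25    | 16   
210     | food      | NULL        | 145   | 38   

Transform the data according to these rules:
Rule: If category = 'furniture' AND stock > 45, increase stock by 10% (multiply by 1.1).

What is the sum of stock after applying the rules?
464.5

Step 1: Find records where category = 'furniture' AND stock > 45
Step 2: 1 records match, summing to 85
Step 3: After multiplier: 85 × 1.1 = 93.5
Step 4: Unaffected records sum: 371
Step 5: Final sum = 93.5 + 371 = 464.5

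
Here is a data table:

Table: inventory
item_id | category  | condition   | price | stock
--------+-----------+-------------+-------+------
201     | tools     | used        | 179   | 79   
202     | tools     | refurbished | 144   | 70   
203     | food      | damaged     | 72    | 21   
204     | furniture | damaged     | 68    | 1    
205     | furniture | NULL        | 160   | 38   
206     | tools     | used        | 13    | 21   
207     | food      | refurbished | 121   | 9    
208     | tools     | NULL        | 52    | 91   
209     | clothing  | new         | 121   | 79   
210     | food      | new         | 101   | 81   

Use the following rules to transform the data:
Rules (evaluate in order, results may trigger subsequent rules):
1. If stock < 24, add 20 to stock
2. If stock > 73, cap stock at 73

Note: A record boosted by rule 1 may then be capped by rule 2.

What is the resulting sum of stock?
532

Step 1: Apply rule 1 to records with stock < 24
  - 4 records get bonus of 20
  - Of these, 0 records then exceed 73 and get capped
Step 2: Apply rule 2 to records with stock > 73
  - 4 records (original) are capped
Step 3: Calculate final sum = 532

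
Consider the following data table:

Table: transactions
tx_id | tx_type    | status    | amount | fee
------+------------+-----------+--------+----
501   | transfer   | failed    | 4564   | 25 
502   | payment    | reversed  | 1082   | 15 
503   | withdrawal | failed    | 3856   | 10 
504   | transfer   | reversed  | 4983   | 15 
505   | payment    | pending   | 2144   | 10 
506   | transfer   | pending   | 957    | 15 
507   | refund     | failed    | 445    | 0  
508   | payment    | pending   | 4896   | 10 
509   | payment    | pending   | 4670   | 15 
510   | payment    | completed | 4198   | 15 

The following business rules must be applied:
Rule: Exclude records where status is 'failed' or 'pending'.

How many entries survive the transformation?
3

Step 1: Count records to exclude
  - 3 (failed) + 4 (pending) = 7 records
Step 2: Total records: 10
Step 3: Remaining = 10 - 7 = 3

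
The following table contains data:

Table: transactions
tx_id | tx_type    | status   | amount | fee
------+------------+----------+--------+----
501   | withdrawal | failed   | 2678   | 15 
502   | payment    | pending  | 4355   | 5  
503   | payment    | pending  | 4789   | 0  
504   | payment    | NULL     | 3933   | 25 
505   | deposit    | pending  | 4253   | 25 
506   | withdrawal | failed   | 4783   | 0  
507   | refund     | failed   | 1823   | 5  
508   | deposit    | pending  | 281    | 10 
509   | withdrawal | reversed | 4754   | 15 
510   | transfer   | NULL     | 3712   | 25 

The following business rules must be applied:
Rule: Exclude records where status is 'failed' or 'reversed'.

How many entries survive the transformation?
6

Step 1: Count records to exclude
  - 3 (failed) + 1 (reversed) = 4 records
Step 2: Total records: 10
Step 3: Remaining = 10 - 4 = 6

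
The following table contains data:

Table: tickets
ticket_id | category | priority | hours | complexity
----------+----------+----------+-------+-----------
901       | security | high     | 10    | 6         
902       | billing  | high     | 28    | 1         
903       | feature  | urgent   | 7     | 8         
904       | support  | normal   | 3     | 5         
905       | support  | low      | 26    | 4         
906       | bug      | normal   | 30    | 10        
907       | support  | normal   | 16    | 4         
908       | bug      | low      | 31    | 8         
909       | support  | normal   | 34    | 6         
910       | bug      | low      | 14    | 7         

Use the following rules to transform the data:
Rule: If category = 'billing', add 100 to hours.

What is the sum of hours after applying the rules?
299

Step 1: Count records where category = 'billing': 1
Step 2: Total bonus added: 1 × 100 = 100
Step 3: Original sum of hours: 199
Step 4: Final sum = 199 + 100 = 299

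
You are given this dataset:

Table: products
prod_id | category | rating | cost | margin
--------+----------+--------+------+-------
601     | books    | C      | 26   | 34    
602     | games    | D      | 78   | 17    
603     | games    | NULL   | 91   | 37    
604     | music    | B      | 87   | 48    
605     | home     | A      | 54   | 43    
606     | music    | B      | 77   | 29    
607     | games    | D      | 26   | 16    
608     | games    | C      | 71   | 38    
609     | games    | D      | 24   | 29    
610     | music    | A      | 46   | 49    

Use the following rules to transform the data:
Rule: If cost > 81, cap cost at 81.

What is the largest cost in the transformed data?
81

Step 1: Original maximum cost = 91
Step 2: Apply cap at 81
Step 3: 2 records had cost > 81 and were capped
Step 4: Maximum after transformation = 81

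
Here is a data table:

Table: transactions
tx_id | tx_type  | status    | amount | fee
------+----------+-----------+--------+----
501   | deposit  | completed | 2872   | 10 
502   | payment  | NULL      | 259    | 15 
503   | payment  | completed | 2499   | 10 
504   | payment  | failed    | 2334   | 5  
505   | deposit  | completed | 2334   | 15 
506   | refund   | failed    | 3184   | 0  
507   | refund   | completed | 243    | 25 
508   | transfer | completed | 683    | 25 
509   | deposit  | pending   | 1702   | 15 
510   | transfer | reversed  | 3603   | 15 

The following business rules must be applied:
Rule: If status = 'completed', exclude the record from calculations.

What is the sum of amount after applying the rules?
11082

Step 1: Identify records where status = 'completed'
Step 2: The excluded records sum to 8631
Step 3: Original total amount = 19713
Step 4: Remaining total = 19713 - 8631 = 11082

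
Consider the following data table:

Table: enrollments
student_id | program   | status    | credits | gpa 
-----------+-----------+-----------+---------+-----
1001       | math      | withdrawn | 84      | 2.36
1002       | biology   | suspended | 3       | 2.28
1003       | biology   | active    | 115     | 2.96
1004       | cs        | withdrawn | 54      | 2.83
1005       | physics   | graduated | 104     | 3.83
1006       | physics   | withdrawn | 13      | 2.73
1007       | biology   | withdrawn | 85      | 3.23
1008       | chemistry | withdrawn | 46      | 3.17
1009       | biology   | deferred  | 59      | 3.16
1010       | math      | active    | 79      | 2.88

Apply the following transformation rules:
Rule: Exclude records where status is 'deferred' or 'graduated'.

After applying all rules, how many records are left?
8

Step 1: Count records to exclude
  - 1 (deferred) + 1 (graduated) = 2 records
Step 2: Total records: 10
Step 3: Remaining = 10 - 2 = 8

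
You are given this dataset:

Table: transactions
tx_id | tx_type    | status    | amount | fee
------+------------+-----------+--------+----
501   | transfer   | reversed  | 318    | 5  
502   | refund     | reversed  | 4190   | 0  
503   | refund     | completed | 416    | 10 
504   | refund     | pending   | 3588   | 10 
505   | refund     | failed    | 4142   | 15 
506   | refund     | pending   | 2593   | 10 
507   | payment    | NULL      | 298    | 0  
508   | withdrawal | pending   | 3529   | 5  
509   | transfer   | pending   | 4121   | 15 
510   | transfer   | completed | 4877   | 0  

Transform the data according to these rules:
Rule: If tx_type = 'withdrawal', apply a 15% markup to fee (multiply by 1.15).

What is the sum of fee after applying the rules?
70.75

Step 1: Records with tx_type = 'withdrawal' have total fee = 5
Step 2: Apply multiplier: 5 × 1.15 = 5.75
Step 3: Other records total: 65
Step 4: Final sum = 5.75 + 65 = 70.75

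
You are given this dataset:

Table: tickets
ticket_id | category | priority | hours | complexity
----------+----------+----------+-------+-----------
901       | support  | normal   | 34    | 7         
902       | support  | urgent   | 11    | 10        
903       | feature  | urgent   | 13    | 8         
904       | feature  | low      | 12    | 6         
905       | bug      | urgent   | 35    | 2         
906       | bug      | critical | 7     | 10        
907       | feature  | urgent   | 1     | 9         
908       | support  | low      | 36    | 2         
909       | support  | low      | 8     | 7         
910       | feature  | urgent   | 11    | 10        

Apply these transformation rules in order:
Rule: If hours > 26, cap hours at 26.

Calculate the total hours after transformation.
141

Step 1: 3 records have hours > 26
Step 2: These records originally summed to 105
Step 3: After capping: 3 × 26 = 78
Step 4: Unaffected records sum: 63
Step 5: Final sum = 78 + 63 = 141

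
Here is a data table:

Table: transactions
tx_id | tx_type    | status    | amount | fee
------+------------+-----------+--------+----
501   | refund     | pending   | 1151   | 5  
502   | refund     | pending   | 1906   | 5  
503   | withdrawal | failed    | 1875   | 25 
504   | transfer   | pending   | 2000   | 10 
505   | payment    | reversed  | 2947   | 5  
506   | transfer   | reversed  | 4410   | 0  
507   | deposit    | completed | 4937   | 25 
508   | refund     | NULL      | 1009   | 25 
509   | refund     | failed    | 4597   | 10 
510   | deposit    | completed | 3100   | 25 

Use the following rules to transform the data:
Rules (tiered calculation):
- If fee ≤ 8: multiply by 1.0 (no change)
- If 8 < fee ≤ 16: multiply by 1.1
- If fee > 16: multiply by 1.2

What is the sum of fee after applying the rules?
157.0

Step 1: Tier 1 (fee ≤ 8): 4 records, sum = 15 × 1.0 = 15.0
Step 2: Tier 2 (8 < fee ≤ 16): 2 records, sum = 20 × 1.1 = 22.0
Step 3: Tier 3 (fee > 16): 4 records, sum = 100 × 1.2 = 120.0
Step 4: Final sum = 15.0 + 22.0 + 120.0 = 157.0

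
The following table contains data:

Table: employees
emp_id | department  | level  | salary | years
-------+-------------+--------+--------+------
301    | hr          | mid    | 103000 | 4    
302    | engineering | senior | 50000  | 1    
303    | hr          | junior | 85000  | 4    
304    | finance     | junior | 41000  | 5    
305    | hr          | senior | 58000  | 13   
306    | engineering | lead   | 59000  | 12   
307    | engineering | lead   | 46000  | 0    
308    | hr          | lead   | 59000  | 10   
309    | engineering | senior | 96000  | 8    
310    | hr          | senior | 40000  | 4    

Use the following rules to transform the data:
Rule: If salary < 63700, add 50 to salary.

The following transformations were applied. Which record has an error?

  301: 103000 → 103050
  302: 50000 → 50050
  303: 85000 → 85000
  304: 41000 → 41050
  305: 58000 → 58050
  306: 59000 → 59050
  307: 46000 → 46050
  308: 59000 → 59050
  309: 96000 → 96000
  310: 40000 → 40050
Record 301 has an error. The correct transformed value should be 103000, not 103050.

Step 1: Check each record against the rule
Step 2: Record 301 has salary = 103000
Step 3: Since 103000 >= 63700, the bonus should not have been applied
Step 4: Correct value = 103000, but claimed value = 103050
Conclusion: Record 301 has the error.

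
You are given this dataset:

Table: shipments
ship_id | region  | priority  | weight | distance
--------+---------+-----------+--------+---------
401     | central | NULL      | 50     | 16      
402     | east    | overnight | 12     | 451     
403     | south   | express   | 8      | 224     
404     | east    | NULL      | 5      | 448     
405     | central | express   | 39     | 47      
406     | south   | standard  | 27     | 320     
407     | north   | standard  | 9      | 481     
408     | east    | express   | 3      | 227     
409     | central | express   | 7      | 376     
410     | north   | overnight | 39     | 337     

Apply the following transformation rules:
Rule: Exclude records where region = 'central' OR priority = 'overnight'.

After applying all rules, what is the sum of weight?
52

Step 1: Find records where region = 'central' OR priority = 'overnight'
Step 2: 5 records match, summing to 147
Step 3: Original sum: 199
Step 4: Remaining sum = 199 - 147 = 52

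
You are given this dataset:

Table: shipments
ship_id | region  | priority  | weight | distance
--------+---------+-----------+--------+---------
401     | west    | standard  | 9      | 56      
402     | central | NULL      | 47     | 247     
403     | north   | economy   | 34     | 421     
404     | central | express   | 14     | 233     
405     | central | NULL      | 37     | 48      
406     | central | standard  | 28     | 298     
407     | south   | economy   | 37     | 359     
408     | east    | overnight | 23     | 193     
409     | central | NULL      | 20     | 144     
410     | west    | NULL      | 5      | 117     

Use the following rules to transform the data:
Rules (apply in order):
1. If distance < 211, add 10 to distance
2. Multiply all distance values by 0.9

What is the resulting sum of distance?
1949.4

Step 1: Apply Rule 1 - Add 10 to records with distance < 211
  - 5 records affected: 558 + (5 × 10) = 608
  - Unaffected records: 1558
  - Sum after Rule 1: 2166
Step 2: Apply Rule 2 - Multiply all by 0.9
  - 2166 × 0.9 = 1949.4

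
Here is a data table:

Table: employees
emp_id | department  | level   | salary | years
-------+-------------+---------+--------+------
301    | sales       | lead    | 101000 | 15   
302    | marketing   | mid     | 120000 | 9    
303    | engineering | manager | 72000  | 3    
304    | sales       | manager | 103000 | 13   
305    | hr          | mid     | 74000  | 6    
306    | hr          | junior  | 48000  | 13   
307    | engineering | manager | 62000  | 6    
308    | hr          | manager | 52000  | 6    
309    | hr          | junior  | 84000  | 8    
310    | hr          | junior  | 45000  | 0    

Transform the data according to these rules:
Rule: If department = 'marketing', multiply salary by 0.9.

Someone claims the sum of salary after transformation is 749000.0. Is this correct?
Yes, the result is correct.

Step 1: Calculate the correct sum after transformation
Step 2: Apply multiplier 0.9 to records where department = 'marketing'
Step 3: Correct result = 749000.0
Step 4: Claimed result = 749000.0
Step 5: 749000.0 = 749000.0 ✓
Conclusion: The claimed result is correct.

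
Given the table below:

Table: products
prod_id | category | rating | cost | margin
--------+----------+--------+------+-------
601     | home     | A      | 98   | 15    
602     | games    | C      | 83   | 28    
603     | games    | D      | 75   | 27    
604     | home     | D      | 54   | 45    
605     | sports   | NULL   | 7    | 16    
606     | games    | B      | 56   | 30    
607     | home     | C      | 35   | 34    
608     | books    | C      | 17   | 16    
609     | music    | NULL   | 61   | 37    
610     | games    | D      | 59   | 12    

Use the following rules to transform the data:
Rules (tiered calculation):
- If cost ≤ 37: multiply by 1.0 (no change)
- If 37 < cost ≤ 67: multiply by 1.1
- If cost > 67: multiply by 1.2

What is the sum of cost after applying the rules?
619.2

Step 1: Tier 1 (cost ≤ 37): 3 records, sum = 59 × 1.0 = 59.0
Step 2: Tier 2 (37 < cost ≤ 67): 4 records, sum = 230 × 1.1 = 253.0
Step 3: Tier 3 (cost > 67): 3 records, sum = 256 × 1.2 = 307.2
Step 4: Final sum = 59.0 + 253.0 + 307.2 = 619.2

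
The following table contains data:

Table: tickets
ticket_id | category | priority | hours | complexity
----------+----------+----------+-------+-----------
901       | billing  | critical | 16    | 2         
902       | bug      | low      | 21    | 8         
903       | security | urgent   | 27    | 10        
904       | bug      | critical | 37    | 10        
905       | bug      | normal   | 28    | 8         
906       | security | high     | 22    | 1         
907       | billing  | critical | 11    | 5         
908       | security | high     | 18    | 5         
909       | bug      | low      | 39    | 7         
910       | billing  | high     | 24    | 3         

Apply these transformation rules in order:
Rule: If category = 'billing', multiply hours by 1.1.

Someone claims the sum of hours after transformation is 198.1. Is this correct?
No, the correct result is 248.1.

Step 1: Calculate the correct sum after transformation
Step 2: Apply multiplier 1.1 to records where category = 'billing'
Step 3: Correct result = 248.1
Step 4: Claimed result = 198.1
Step 5: 248.1 ≠ 198.1
Conclusion: The claimed result is incorrect. The correct answer is 248.1.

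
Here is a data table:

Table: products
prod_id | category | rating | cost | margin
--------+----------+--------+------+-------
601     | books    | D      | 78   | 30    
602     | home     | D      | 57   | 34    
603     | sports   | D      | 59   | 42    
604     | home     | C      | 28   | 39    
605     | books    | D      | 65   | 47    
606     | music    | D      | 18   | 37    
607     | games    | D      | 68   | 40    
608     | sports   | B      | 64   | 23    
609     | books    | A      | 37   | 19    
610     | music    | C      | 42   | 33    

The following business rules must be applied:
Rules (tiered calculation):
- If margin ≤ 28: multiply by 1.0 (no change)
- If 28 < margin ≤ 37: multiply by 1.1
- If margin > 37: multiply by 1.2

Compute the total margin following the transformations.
391.0

Step 1: Tier 1 (margin ≤ 28): 2 records, sum = 42 × 1.0 = 42.0
Step 2: Tier 2 (28 < margin ≤ 37): 4 records, sum = 134 × 1.1 = 147.4
Step 3: Tier 3 (margin > 37): 4 records, sum = 168 × 1.2 = 201.6
Step 4: Final sum = 42.0 + 147.4 + 201.6 = 391.0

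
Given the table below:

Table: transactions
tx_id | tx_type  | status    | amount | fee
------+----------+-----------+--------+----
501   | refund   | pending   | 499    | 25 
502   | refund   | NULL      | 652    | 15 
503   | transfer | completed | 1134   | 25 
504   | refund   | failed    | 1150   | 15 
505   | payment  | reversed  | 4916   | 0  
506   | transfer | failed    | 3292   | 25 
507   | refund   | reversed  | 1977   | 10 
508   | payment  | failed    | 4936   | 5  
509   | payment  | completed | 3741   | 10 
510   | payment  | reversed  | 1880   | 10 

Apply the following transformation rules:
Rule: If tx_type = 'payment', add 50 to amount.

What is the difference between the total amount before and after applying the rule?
200

Step 1: Original sum of amount = 24177
Step 2: 4 records have tx_type = 'payment'
Step 3: Each affected record changes by 50
Step 4: Total change = 4 × 50 = 200
Step 5: New sum = 24177 + 200 = 24377
Step 6: Difference = |24377 - 24177| = 200
        (Sum increased by 200)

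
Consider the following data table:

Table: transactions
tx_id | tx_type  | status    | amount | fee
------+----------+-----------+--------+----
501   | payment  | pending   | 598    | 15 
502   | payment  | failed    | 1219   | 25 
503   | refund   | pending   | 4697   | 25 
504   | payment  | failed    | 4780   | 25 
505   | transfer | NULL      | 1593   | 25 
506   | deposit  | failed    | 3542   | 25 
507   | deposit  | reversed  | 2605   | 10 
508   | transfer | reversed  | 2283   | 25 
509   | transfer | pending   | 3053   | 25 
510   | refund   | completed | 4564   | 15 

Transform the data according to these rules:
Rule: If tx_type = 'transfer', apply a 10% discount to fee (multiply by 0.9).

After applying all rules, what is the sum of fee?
207.5

Step 1: Records with tx_type = 'transfer' have total fee = 75
Step 2: Apply multiplier: 75 × 0.9 = 67.5
Step 3: Other records total: 140
Step 4: Final sum = 67.5 + 140 = 207.5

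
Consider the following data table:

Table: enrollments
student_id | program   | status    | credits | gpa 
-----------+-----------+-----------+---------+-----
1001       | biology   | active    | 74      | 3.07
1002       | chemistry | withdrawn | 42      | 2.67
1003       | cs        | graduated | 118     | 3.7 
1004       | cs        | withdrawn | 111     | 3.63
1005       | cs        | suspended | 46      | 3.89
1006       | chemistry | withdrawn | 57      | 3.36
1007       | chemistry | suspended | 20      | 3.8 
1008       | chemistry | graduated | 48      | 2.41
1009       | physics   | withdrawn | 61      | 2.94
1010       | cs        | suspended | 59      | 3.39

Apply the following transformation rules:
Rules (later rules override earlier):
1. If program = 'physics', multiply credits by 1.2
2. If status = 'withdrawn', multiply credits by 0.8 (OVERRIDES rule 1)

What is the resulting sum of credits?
581.8

Step 1: Rule 2 takes priority for records with status = 'withdrawn'
  - 4 records: 271 × 0.8 = 216.8
Step 2: Rule 1 applies to remaining records with program = 'physics'
  - 0 records: 0 × 1.2 = 0.0
Step 3: Other records unchanged: 365
Step 4: Final sum = 216.8 + 0.0 + 365 = 581.8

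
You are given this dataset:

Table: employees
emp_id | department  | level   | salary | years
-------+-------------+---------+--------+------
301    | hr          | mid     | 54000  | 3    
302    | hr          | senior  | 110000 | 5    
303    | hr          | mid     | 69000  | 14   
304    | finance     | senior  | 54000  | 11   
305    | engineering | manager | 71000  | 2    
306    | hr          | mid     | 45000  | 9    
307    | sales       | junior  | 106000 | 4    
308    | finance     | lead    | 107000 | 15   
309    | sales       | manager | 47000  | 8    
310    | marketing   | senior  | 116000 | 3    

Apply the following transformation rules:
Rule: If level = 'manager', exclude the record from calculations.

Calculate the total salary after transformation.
661000

Step 1: Identify records where level = 'manager'
Step 2: The excluded records sum to 118000
Step 3: Original total salary = 779000
Step 4: Remaining total = 779000 - 118000 = 661000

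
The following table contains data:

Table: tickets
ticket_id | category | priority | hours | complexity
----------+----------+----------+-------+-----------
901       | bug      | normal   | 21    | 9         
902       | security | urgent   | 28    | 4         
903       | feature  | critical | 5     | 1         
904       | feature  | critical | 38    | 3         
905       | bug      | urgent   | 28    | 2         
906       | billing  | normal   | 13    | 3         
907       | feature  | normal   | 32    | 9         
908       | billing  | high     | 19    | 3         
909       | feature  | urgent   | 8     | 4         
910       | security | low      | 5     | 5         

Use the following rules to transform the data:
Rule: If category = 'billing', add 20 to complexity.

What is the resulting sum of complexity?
83

Step 1: Count records where category = 'billing': 2
Step 2: Total bonus added: 2 × 20 = 40
Step 3: Original sum of complexity: 43
Step 4: Final sum = 43 + 40 = 83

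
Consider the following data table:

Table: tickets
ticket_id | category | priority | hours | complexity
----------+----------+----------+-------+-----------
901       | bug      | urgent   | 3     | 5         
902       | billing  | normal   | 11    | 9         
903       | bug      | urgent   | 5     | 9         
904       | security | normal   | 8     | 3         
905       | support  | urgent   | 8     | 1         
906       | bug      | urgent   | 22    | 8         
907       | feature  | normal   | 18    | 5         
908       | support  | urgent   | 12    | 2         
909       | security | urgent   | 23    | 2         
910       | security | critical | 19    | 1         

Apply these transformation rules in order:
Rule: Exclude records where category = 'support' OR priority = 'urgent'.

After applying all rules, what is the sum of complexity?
18

Step 1: Find records where category = 'support' OR priority = 'urgent'
Step 2: 6 records match, summing to 27
Step 3: Original sum: 45
Step 4: Remaining sum = 45 - 27 = 18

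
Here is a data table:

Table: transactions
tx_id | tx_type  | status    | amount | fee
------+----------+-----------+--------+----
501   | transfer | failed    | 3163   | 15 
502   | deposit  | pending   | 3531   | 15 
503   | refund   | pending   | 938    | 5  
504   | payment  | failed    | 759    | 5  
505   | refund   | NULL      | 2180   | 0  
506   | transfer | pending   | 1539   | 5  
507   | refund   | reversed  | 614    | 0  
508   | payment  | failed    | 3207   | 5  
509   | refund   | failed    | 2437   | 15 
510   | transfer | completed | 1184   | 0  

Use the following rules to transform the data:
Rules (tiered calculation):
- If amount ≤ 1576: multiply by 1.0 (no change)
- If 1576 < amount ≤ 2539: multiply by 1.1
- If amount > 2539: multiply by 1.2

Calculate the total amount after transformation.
21993.9

Step 1: Tier 1 (amount ≤ 1576): 5 records, sum = 5034 × 1.0 = 5034.0
Step 2: Tier 2 (1576 < amount ≤ 2539): 2 records, sum = 4617 × 1.1 = 5078.7
Step 3: Tier 3 (amount > 2539): 3 records, sum = 9901 × 1.2 = 11881.2
Step 4: Final sum = 5034.0 + 5078.7 + 11881.2 = 21993.9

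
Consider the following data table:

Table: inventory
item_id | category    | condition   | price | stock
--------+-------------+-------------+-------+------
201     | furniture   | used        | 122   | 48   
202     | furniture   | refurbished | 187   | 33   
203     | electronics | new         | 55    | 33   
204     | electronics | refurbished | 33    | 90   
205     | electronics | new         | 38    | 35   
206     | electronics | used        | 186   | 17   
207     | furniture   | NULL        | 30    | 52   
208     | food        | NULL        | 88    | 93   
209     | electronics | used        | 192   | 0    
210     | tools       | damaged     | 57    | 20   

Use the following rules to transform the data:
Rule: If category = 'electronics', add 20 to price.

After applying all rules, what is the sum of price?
1088

Step 1: Count records where category = 'electronics': 5
Step 2: Total bonus added: 5 × 20 = 100
Step 3: Original sum of price: 988
Step 4: Final sum = 988 + 100 = 1088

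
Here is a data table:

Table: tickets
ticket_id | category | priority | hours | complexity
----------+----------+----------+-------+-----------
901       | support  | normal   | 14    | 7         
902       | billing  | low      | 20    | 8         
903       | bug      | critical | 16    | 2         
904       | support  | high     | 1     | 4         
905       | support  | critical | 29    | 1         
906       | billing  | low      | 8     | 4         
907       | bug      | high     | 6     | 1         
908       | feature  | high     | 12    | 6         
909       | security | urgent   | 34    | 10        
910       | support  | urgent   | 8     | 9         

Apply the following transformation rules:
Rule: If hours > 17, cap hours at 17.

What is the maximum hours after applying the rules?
17

Step 1: Original maximum hours = 34
Step 2: Apply cap at 17
Step 3: 3 records had hours > 17 and were capped
Step 4: Maximum after transformation = 17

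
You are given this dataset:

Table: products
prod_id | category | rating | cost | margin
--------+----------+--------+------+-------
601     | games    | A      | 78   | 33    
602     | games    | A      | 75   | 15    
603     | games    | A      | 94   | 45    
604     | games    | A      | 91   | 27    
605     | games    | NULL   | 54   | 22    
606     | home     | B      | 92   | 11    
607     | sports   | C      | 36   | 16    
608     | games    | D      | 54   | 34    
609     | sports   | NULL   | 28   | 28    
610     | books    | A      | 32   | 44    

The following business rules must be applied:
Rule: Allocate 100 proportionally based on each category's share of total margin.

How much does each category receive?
books: 16.0, games: 64.0, home: 4.0, sports: 16.0

Step 1: Calculate total margin = 275
Step 2: Calculate each category's proportion:
  books: 44/275 = 16.00% → 16.0
  games: 176/275 = 64.00% → 64.0
  home: 11/275 = 4.00% → 4.0
  sports: 44/275 = 16.00% → 16.0
Step 3: Verify: sum of allocations ≈ 100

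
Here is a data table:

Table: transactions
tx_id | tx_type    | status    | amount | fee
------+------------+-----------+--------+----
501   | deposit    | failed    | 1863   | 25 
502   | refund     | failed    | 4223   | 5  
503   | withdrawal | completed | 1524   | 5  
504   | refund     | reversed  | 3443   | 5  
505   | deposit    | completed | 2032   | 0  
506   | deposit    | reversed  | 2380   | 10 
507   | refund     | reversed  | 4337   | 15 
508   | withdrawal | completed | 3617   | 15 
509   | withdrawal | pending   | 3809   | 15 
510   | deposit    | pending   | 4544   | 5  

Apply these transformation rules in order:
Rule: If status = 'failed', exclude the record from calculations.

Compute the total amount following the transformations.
25686

Step 1: Identify records where status = 'failed'
Step 2: The excluded records sum to 6086
Step 3: Original total amount = 31772
Step 4: Remaining total = 31772 - 6086 = 25686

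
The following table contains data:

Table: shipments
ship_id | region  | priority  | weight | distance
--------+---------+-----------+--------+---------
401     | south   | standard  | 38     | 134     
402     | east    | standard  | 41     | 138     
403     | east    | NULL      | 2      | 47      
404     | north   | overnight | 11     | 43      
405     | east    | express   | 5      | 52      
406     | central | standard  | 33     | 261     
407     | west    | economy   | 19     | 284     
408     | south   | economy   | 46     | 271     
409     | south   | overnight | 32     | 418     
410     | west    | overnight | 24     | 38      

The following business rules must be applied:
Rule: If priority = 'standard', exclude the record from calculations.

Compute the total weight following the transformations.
139

Step 1: Identify records where priority = 'standard'
Step 2: The excluded records sum to 112
Step 3: Original total weight = 251
Step 4: Remaining total = 251 - 112 = 139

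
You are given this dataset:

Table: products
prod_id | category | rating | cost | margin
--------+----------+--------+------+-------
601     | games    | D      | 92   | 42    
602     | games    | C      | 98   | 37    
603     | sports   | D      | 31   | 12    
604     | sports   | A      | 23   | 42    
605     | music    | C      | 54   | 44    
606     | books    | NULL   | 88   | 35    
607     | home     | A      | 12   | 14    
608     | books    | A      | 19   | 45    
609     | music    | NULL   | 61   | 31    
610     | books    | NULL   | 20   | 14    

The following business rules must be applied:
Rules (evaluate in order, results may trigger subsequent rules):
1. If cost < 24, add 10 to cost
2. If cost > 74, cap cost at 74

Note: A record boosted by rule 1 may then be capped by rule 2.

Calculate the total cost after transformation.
482

Step 1: Apply rule 1 to records with cost < 24
  - 4 records get bonus of 10
  - Of these, 0 records then exceed 74 and get capped
Step 2: Apply rule 2 to records with cost > 74
  - 3 records (original) are capped
Step 3: Calculate final sum = 482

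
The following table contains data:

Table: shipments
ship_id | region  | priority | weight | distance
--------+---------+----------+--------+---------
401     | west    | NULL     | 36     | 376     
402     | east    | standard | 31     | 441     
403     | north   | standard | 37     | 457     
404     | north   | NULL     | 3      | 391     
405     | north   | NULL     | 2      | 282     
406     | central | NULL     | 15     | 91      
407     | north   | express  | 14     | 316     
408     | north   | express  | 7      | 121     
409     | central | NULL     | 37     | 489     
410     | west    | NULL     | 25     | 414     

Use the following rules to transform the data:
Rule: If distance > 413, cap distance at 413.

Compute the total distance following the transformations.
3229

Step 1: 4 records have distance > 413
Step 2: These records originally summed to 1801
Step 3: After capping: 4 × 413 = 1652
Step 4: Unaffected records sum: 1577
Step 5: Final sum = 1652 + 1577 = 3229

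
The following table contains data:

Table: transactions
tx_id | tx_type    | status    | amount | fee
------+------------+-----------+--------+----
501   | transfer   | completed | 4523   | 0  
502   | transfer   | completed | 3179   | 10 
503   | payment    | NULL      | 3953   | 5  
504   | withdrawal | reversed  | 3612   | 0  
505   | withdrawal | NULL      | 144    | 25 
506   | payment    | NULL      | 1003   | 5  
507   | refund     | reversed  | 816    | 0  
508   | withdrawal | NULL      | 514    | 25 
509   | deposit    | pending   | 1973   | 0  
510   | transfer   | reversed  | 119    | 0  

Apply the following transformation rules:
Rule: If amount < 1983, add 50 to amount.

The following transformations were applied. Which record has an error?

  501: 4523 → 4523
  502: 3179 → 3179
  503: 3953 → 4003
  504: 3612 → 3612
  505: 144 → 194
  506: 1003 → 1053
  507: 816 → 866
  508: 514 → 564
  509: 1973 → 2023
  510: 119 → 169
Record 503 has an error. The correct transformed value should be 3953, not 4003.

Step 1: Check each record against the rule
Step 2: Record 503 has amount = 3953
Step 3: Since 3953 >= 1983, the bonus should not have been applied
Step 4: Correct value = 3953, but claimed value = 4003
Conclusion: Record 503 has the error.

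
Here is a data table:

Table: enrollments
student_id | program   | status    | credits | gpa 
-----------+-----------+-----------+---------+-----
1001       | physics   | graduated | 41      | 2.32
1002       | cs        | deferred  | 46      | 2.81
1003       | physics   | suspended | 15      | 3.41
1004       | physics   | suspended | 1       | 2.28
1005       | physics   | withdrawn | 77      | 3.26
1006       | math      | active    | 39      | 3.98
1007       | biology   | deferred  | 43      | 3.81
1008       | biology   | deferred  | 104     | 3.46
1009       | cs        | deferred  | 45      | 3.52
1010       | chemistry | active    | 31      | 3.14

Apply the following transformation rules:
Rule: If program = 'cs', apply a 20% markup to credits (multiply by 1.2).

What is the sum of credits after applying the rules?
460.2

Step 1: Records with program = 'cs' have total credits = 91
Step 2: Apply multiplier: 91 × 1.2 = 109.2
Step 3: Other records total: 351
Step 4: Final sum = 109.2 + 351 = 460.2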